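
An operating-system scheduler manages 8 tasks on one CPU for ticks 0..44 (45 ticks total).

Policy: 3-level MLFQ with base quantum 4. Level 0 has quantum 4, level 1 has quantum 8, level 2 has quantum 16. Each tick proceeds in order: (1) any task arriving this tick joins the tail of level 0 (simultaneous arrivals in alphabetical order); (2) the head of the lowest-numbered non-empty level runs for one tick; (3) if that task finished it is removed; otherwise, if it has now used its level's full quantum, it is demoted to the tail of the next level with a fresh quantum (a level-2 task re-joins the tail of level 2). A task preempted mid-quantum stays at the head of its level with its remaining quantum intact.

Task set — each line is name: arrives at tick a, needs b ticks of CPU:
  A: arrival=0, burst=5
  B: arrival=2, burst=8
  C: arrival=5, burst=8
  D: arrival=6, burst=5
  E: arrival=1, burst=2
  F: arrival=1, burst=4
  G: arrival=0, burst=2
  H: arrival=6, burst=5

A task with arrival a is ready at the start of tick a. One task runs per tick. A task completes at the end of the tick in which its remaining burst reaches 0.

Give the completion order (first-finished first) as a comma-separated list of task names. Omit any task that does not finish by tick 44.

t=0: L0/L1/L2 = AG/-/- → run A
t=1: L0/L1/L2 = AGEF/-/- → run A
t=2: L0/L1/L2 = AGEFB/-/- → run A
t=3: L0/L1/L2 = AGEFB/-/- → run A
t=4: L0/L1/L2 = GEFB/A/- → run G
t=5: L0/L1/L2 = GEFBC/A/- → run G
t=6: L0/L1/L2 = EFBCDH/A/- → run E
t=7: L0/L1/L2 = EFBCDH/A/- → run E
t=8: L0/L1/L2 = FBCDH/A/- → run F
t=9: L0/L1/L2 = FBCDH/A/- → run F
t=10: L0/L1/L2 = FBCDH/A/- → run F
t=11: L0/L1/L2 = FBCDH/A/- → run F
t=12: L0/L1/L2 = BCDH/A/- → run B
t=13: L0/L1/L2 = BCDH/A/- → run B
t=14: L0/L1/L2 = BCDH/A/- → run B
t=15: L0/L1/L2 = BCDH/A/- → run B
t=16: L0/L1/L2 = CDH/AB/- → run C
t=17: L0/L1/L2 = CDH/AB/- → run C
t=18: L0/L1/L2 = CDH/AB/- → run C
t=19: L0/L1/L2 = CDH/AB/- → run C
t=20: L0/L1/L2 = DH/ABC/- → run D
t=21: L0/L1/L2 = DH/ABC/- → run D
t=22: L0/L1/L2 = DH/ABC/- → run D
t=23: L0/L1/L2 = DH/ABC/- → run D
t=24: L0/L1/L2 = H/ABCD/- → run H
t=25: L0/L1/L2 = H/ABCD/- → run H
t=26: L0/L1/L2 = H/ABCD/- → run H
t=27: L0/L1/L2 = H/ABCD/- → run H
t=28: L0/L1/L2 = -/ABCDH/- → run A
t=29: L0/L1/L2 = -/BCDH/- → run B
t=30: L0/L1/L2 = -/BCDH/- → run B
t=31: L0/L1/L2 = -/BCDH/- → run B
t=32: L0/L1/L2 = -/BCDH/- → run B
t=33: L0/L1/L2 = -/CDH/- → run C
t=34: L0/L1/L2 = -/CDH/- → run C
t=35: L0/L1/L2 = -/CDH/- → run C
t=36: L0/L1/L2 = -/CDH/- → run C
t=37: L0/L1/L2 = -/DH/- → run D
t=38: L0/L1/L2 = -/H/- → run H
t=39: (idle)
t=40: (idle)
t=41: (idle)
t=42: (idle)
t=43: (idle)
t=44: (idle)

completion order = G, E, F, A, B, C, D, H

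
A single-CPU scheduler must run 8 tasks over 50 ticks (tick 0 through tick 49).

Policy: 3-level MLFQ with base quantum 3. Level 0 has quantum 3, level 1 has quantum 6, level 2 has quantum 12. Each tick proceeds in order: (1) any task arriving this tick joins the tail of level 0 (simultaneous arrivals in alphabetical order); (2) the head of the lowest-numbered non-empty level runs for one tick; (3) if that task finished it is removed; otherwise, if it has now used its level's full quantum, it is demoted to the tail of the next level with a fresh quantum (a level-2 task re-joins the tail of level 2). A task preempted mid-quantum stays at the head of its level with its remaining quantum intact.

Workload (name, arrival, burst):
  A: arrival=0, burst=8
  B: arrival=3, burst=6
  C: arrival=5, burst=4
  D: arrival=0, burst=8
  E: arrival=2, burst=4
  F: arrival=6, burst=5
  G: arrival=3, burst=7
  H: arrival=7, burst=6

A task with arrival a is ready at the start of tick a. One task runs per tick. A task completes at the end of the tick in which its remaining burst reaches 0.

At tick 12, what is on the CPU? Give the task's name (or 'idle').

running at tick 12 = G

t=0: L0/L1/L2 = AD/-/- → run A
t=1: L0/L1/L2 = AD/-/- → run A
t=2: L0/L1/L2 = ADE/-/- → run A
t=3: L0/L1/L2 = DEBG/A/- → run D
t=4: L0/L1/L2 = DEBG/A/- → run D
t=5: L0/L1/L2 = DEBGC/A/- → run D
t=6: L0/L1/L2 = EBGCF/AD/- → run E
t=7: L0/L1/L2 = EBGCFH/AD/- → run E
t=8: L0/L1/L2 = EBGCFH/AD/- → run E
t=9: L0/L1/L2 = BGCFH/ADE/- → run B
t=10: L0/L1/L2 = BGCFH/ADE/- → run B
t=11: L0/L1/L2 = BGCFH/ADE/- → run B
t=12: L0/L1/L2 = GCFH/ADEB/- → run G
t=13: L0/L1/L2 = GCFH/ADEB/- → run G
t=14: L0/L1/L2 = GCFH/ADEB/- → run G
t=15: L0/L1/L2 = CFH/ADEBG/- → run C
t=16: L0/L1/L2 = CFH/ADEBG/- → run C
t=17: L0/L1/L2 = CFH/ADEBG/- → run C
t=18: L0/L1/L2 = FH/ADEBGC/- → run F
t=19: L0/L1/L2 = FH/ADEBGC/- → run F
t=20: L0/L1/L2 = FH/ADEBGC/- → run F
t=21: L0/L1/L2 = H/ADEBGCF/- → run H
t=22: L0/L1/L2 = H/ADEBGCF/- → run H
t=23: L0/L1/L2 = H/ADEBGCF/- → run H
t=24: L0/L1/L2 = -/ADEBGCFH/- → run A
t=25: L0/L1/L2 = -/ADEBGCFH/- → run A
t=26: L0/L1/L2 = -/ADEBGCFH/- → run A
t=27: L0/L1/L2 = -/ADEBGCFH/- → run A
t=28: L0/L1/L2 = -/ADEBGCFH/- → run A
t=29: L0/L1/L2 = -/DEBGCFH/- → run D
t=30: L0/L1/L2 = -/DEBGCFH/- → run D
t=31: L0/L1/L2 = -/DEBGCFH/- → run D
t=32: L0/L1/L2 = -/DEBGCFH/- → run D
t=33: L0/L1/L2 = -/DEBGCFH/- → run D
t=34: L0/L1/L2 = -/EBGCFH/- → run E
t=35: L0/L1/L2 = -/BGCFH/- → run B
t=36: L0/L1/L2 = -/BGCFH/- → run B
t=37: L0/L1/L2 = -/BGCFH/- → run B
t=38: L0/L1/L2 = -/GCFH/- → run G
t=39: L0/L1/L2 = -/GCFH/- → run G
t=40: L0/L1/L2 = -/GCFH/- → run G
t=41: L0/L1/L2 = -/GCFH/- → run G
t=42: L0/L1/L2 = -/CFH/- → run C
t=43: L0/L1/L2 = -/FH/- → run F
t=44: L0/L1/L2 = -/FH/- → run F
t=45: L0/L1/L2 = -/H/- → run H
t=46: L0/L1/L2 = -/H/- → run H
t=47: L0/L1/L2 = -/H/- → run H
t=48: (idle)
t=49: (idle)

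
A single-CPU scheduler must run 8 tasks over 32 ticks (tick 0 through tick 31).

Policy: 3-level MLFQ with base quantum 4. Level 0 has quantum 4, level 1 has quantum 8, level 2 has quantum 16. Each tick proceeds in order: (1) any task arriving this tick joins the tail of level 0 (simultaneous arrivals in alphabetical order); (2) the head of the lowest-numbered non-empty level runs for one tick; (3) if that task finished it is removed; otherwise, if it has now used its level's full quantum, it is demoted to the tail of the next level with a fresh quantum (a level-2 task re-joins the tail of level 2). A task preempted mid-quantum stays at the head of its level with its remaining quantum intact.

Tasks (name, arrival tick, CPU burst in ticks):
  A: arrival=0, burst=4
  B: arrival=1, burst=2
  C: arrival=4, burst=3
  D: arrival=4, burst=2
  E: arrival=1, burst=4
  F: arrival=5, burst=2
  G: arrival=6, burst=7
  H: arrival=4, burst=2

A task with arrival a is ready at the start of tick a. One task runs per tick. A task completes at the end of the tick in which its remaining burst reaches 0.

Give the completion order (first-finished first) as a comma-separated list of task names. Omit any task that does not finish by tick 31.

t=0: L0/L1/L2 = A/-/- → run A
t=1: L0/L1/L2 = ABE/-/- → run A
t=2: L0/L1/L2 = ABE/-/- → run A
t=3: L0/L1/L2 = ABE/-/- → run A
t=4: L0/L1/L2 = BECDH/-/- → run B
t=5: L0/L1/L2 = BECDHF/-/- → run B
t=6: L0/L1/L2 = ECDHFG/-/- → run E
t=7: L0/L1/L2 = ECDHFG/-/- → run E
t=8: L0/L1/L2 = ECDHFG/-/- → run E
t=9: L0/L1/L2 = ECDHFG/-/- → run E
t=10: L0/L1/L2 = CDHFG/-/- → run C
t=11: L0/L1/L2 = CDHFG/-/- → run C
t=12: L0/L1/L2 = CDHFG/-/- → run C
t=13: L0/L1/L2 = DHFG/-/- → run D
t=14: L0/L1/L2 = DHFG/-/- → run D
t=15: L0/L1/L2 = HFG/-/- → run H
t=16: L0/L1/L2 = HFG/-/- → run H
t=17: L0/L1/L2 = FG/-/- → run F
t=18: L0/L1/L2 = FG/-/- → run F
t=19: L0/L1/L2 = G/-/- → run G
t=20: L0/L1/L2 = G/-/- → run G
t=21: L0/L1/L2 = G/-/- → run G
t=22: L0/L1/L2 = G/-/- → run G
t=23: L0/L1/L2 = -/G/- → run G
t=24: L0/L1/L2 = -/G/- → run G
t=25: L0/L1/L2 = -/G/- → run G
t=26: (idle)
t=27: (idle)
t=28: (idle)
t=29: (idle)
t=30: (idle)
t=31: (idle)

completion order = A, B, E, C, D, H, F, G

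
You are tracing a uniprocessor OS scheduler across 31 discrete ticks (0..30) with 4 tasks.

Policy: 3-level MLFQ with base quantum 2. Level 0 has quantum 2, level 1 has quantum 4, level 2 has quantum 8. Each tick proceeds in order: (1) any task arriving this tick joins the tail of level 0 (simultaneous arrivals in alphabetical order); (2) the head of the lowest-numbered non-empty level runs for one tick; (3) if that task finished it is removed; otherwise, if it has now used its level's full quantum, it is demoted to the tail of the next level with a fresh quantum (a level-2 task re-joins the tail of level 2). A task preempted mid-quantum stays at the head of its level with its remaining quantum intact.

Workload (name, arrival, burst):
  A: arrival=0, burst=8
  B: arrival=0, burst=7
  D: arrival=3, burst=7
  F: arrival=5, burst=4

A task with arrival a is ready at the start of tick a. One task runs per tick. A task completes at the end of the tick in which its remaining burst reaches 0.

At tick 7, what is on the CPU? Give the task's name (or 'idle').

t=0: L0/L1/L2 = AB/-/- → run A
t=1: L0/L1/L2 = AB/-/- → run A
t=2: L0/L1/L2 = B/A/- → run B
t=3: L0/L1/L2 = BD/A/- → run B
t=4: L0/L1/L2 = D/AB/- → run D
t=5: L0/L1/L2 = DF/AB/- → run D
t=6: L0/L1/L2 = F/ABD/- → run F
t=7: L0/L1/L2 = F/ABD/- → run F
t=8: L0/L1/L2 = -/ABDF/- → run A
t=9: L0/L1/L2 = -/ABDF/- → run A
t=10: L0/L1/L2 = -/ABDF/- → run A
t=11: L0/L1/L2 = -/ABDF/- → run A
t=12: L0/L1/L2 = -/BDF/A → run B
t=13: L0/L1/L2 = -/BDF/A → run B
t=14: L0/L1/L2 = -/BDF/A → run B
t=15: L0/L1/L2 = -/BDF/A → run B
t=16: L0/L1/L2 = -/DF/AB → run D
t=17: L0/L1/L2 = -/DF/AB → run D
t=18: L0/L1/L2 = -/DF/AB → run D
t=19: L0/L1/L2 = -/DF/AB → run D
t=20: L0/L1/L2 = -/F/ABD → run F
t=21: L0/L1/L2 = -/F/ABD → run F
t=22: L0/L1/L2 = -/-/ABD → run A
t=23: L0/L1/L2 = -/-/ABD → run A
t=24: L0/L1/L2 = -/-/BD → run B
t=25: L0/L1/L2 = -/-/D → run D
t=26: (idle)
t=27: (idle)
t=28: (idle)
t=29: (idle)
t=30: (idle)

running at tick 7 = F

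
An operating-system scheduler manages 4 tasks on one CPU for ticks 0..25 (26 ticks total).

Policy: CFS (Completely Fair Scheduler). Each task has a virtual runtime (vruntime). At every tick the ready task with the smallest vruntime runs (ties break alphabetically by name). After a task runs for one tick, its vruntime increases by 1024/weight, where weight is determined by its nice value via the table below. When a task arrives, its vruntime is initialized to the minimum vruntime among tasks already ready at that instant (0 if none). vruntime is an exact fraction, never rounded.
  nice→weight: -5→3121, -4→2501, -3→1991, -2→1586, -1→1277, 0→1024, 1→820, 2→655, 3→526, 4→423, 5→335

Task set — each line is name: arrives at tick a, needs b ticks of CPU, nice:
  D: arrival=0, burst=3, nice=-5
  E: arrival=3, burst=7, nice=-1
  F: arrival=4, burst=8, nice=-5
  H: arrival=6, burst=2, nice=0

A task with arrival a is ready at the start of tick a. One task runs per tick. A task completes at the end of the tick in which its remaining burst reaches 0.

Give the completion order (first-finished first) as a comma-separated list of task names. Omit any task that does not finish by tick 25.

t=0: vr[D=0] → run D
t=1: vr[D=1024/3121] → run D
t=2: vr[D=2048/3121] → run D
t=3: vr[E=0] → run E
t=4: vr[E=1024/1277 F=1024/1277] → run E
t=5: vr[E=2048/1277 F=1024/1277] → run F
t=6: vr[E=2048/1277 F=4503552/3985517 H=4503552/3985517] → run F
t=7: vr[E=2048/1277 F=5811200/3985517 H=4503552/3985517] → run H
t=8: vr[E=2048/1277 F=5811200/3985517 H=8489069/3985517] → run F
t=9: vr[E=2048/1277 F=7118848/3985517 H=8489069/3985517] → run E
t=10: vr[E=3072/1277 F=7118848/3985517 H=8489069/3985517] → run F
t=11: vr[E=3072/1277 F=8426496/3985517 H=8489069/3985517] → run F
t=12: vr[E=3072/1277 F=9734144/3985517 H=8489069/3985517] → run H
t=13: vr[E=3072/1277 F=9734144/3985517] → run E
t=14: vr[E=4096/1277 F=9734144/3985517] → run F
t=15: vr[E=4096/1277 F=11041792/3985517] → run F
t=16: vr[E=4096/1277 F=12349440/3985517] → run F
t=17: vr[E=4096/1277] → run E
t=18: vr[E=5120/1277] → run E
t=19: vr[E=6144/1277] → run E
t=20: (idle)
t=21: (idle)
t=22: (idle)
t=23: (idle)
t=24: (idle)
t=25: (idle)

completion order = D, H, F, E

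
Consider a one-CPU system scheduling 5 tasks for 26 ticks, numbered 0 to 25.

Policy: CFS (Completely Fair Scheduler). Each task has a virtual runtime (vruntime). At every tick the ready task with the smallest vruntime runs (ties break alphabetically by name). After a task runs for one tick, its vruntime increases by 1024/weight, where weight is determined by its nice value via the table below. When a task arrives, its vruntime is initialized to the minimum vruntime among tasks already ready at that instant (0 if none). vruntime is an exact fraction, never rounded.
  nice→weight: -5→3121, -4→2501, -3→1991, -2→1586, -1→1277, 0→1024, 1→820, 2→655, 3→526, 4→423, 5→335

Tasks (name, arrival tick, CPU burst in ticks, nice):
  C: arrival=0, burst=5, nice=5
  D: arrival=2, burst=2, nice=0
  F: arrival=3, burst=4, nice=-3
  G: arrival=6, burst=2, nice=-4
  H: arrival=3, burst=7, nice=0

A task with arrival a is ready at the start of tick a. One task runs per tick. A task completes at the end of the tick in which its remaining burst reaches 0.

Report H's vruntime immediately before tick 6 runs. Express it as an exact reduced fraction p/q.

t=0: vr[C=0] → run C
t=1: vr[C=1024/335] → run C
t=2: vr[C=2048/335 D=2048/335] → run C
t=3: vr[C=3072/335 D=2048/335 F=2048/335 H=2048/335] → run D
t=4: vr[C=3072/335 D=2383/335 F=2048/335 H=2048/335] → run F
t=5: vr[C=3072/335 D=2383/335 F=4420608/666985 H=2048/335] → run H
t=6: vr[C=3072/335 D=2383/335 F=4420608/666985 G=4420608/666985 H=2383/335] → run F
t=7: vr[C=3072/335 D=2383/335 F=4763648/666985 G=4420608/666985 H=2383/335] → run G
t=8: vr[C=3072/335 D=2383/335 F=4763648/666985 G=11738933248/1668129485 H=2383/335] → run G
t=9: vr[C=3072/335 D=2383/335 F=4763648/666985 H=2383/335] → run D
t=10: vr[C=3072/335 F=4763648/666985 H=2383/335] → run H
t=11: vr[C=3072/335 F=4763648/666985 H=2718/335] → run F
t=12: vr[C=3072/335 F=5106688/666985 H=2718/335] → run F
t=13: vr[C=3072/335 H=2718/335] → run H
t=14: vr[C=3072/335 H=3053/335] → run H
t=15: vr[C=3072/335 H=3388/335] → run C
t=16: vr[C=4096/335 H=3388/335] → run H
t=17: vr[C=4096/335 H=3723/335] → run H
t=18: vr[C=4096/335 H=4058/335] → run H
t=19: vr[C=4096/335] → run C
t=20: (idle)
t=21: (idle)
t=22: (idle)
t=23: (idle)
t=24: (idle)
t=25: (idle)

vruntime(H, start of tick 6) = 2383/335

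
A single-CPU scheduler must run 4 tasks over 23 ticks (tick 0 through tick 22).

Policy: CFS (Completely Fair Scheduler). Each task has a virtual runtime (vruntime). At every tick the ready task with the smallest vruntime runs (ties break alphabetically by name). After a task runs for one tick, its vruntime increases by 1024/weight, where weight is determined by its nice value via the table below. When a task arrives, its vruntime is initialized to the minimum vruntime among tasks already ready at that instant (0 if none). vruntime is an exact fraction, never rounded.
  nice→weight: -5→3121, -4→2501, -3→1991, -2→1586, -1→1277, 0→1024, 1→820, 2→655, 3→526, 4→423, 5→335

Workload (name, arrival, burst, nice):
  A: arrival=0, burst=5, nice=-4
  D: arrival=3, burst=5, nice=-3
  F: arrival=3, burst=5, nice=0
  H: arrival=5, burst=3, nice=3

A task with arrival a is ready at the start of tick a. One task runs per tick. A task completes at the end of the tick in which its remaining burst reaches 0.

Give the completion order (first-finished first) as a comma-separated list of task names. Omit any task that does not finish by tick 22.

t=0: vr[A=0] → run A
t=1: vr[A=1024/2501] → run A
t=2: vr[A=2048/2501] → run A
t=3: vr[A=3072/2501 D=3072/2501 F=3072/2501] → run A
t=4: vr[A=4096/2501 D=3072/2501 F=3072/2501] → run D
t=5: vr[A=4096/2501 D=8677376/4979491 F=3072/2501 H=3072/2501] → run F
t=6: vr[A=4096/2501 D=8677376/4979491 F=5573/2501 H=3072/2501] → run H
t=7: vr[A=4096/2501 D=8677376/4979491 F=5573/2501 H=2088448/657763] → run A
t=8: vr[D=8677376/4979491 F=5573/2501 H=2088448/657763] → run D
t=9: vr[D=11238400/4979491 F=5573/2501 H=2088448/657763] → run F
t=10: vr[D=11238400/4979491 F=8074/2501 H=2088448/657763] → run D
t=11: vr[D=13799424/4979491 F=8074/2501 H=2088448/657763] → run D
t=12: vr[D=16360448/4979491 F=8074/2501 H=2088448/657763] → run H
t=13: vr[D=16360448/4979491 F=8074/2501 H=3368960/657763] → run F
t=14: vr[D=16360448/4979491 F=10575/2501 H=3368960/657763] → run D
t=15: vr[F=10575/2501 H=3368960/657763] → run F
t=16: vr[F=13076/2501 H=3368960/657763] → run H
t=17: vr[F=13076/2501] → run F
t=18: (idle)
t=19: (idle)
t=20: (idle)
t=21: (idle)
t=22: (idle)

completion order = A, D, H, F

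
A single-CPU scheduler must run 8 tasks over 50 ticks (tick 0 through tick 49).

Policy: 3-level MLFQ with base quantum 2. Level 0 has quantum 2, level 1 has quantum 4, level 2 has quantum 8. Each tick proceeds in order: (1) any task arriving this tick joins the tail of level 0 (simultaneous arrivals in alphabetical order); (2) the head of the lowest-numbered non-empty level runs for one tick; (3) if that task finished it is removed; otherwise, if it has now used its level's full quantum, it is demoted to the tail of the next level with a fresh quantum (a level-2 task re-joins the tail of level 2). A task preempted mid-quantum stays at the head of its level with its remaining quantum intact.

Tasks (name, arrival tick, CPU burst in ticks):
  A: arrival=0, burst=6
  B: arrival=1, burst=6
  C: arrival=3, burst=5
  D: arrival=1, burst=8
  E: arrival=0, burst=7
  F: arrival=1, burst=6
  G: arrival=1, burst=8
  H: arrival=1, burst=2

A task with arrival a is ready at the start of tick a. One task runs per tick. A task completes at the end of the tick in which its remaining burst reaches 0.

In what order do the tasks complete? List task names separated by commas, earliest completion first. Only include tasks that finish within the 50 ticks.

t=0: L0/L1/L2 = AE/-/- → run A
t=1: L0/L1/L2 = AEBDFGH/-/- → run A
t=2: L0/L1/L2 = EBDFGH/A/- → run E
t=3: L0/L1/L2 = EBDFGHC/A/- → run E
t=4: L0/L1/L2 = BDFGHC/AE/- → run B
t=5: L0/L1/L2 = BDFGHC/AE/- → run B
t=6: L0/L1/L2 = DFGHC/AEB/- → run D
t=7: L0/L1/L2 = DFGHC/AEB/- → run D
t=8: L0/L1/L2 = FGHC/AEBD/- → run F
t=9: L0/L1/L2 = FGHC/AEBD/- → run F
t=10: L0/L1/L2 = GHC/AEBDF/- → run G
t=11: L0/L1/L2 = GHC/AEBDF/- → run G
t=12: L0/L1/L2 = HC/AEBDFG/- → run H
t=13: L0/L1/L2 = HC/AEBDFG/- → run H
t=14: L0/L1/L2 = C/AEBDFG/- → run C
t=15: L0/L1/L2 = C/AEBDFG/- → run C
t=16: L0/L1/L2 = -/AEBDFGC/- → run A
t=17: L0/L1/L2 = -/AEBDFGC/- → run A
t=18: L0/L1/L2 = -/AEBDFGC/- → run A
t=19: L0/L1/L2 = -/AEBDFGC/- → run A
t=20: L0/L1/L2 = -/EBDFGC/- → run E
t=21: L0/L1/L2 = -/EBDFGC/- → run E
t=22: L0/L1/L2 = -/EBDFGC/- → run E
t=23: L0/L1/L2 = -/EBDFGC/- → run E
t=24: L0/L1/L2 = -/BDFGC/E → run B
t=25: L0/L1/L2 = -/BDFGC/E → run B
t=26: L0/L1/L2 = -/BDFGC/E → run B
t=27: L0/L1/L2 = -/BDFGC/E → run B
t=28: L0/L1/L2 = -/DFGC/E → run D
t=29: L0/L1/L2 = -/DFGC/E → run D
t=30: L0/L1/L2 = -/DFGC/E → run D
t=31: L0/L1/L2 = -/DFGC/E → run D
t=32: L0/L1/L2 = -/FGC/ED → run F
t=33: L0/L1/L2 = -/FGC/ED → run F
t=34: L0/L1/L2 = -/FGC/ED → run F
t=35: L0/L1/L2 = -/FGC/ED → run F
t=36: L0/L1/L2 = -/GC/ED → run G
t=37: L0/L1/L2 = -/GC/ED → run G
t=38: L0/L1/L2 = -/GC/ED → run G
t=39: L0/L1/L2 = -/GC/ED → run G
t=40: L0/L1/L2 = -/C/EDG → run C
t=41: L0/L1/L2 = -/C/EDG → run C
t=42: L0/L1/L2 = -/C/EDG → run C
t=43: L0/L1/L2 = -/-/EDG → run E
t=44: L0/L1/L2 = -/-/DG → run D
t=45: L0/L1/L2 = -/-/DG → run D
t=46: L0/L1/L2 = -/-/G → run G
t=47: L0/L1/L2 = -/-/G → run G
t=48: (idle)
t=49: (idle)

completion order = H, A, B, F, C, E, D, G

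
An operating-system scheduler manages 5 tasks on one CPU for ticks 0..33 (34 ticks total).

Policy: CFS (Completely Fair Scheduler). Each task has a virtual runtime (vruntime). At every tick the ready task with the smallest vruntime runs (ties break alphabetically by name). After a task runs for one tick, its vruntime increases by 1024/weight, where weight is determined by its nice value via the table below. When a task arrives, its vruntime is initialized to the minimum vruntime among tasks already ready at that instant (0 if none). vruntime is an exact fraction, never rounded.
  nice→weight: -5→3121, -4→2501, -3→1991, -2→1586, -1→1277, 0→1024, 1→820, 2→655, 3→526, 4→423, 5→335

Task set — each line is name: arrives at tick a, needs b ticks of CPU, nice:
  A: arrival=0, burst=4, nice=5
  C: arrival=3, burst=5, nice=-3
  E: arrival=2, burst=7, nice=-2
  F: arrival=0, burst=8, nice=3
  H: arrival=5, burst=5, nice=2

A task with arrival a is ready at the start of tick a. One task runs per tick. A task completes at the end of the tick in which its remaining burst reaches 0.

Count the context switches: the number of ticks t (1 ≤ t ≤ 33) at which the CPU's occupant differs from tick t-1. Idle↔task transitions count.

context switches = 26

t=0: vr[A=0 F=0] → run A
t=1: vr[A=1024/335 F=0] → run F
t=2: vr[A=1024/335 E=512/263 F=512/263] → run E
t=3: vr[A=1024/335 C=512/263 E=540672/208559 F=512/263] → run C
t=4: vr[A=1024/335 C=1288704/523633 E=540672/208559 F=512/263] → run F
t=5: vr[A=1024/335 C=1288704/523633 E=540672/208559 F=1024/263 H=1288704/523633] → run C
t=6: vr[A=1024/335 C=1558016/523633 E=540672/208559 F=1024/263 H=1288704/523633] → run H
t=7: vr[A=1024/335 C=1558016/523633 E=540672/208559 F=1024/263 H=1380301312/342979615] → run E
t=8: vr[A=1024/335 C=1558016/523633 E=675328/208559 F=1024/263 H=1380301312/342979615] → run C
t=9: vr[A=1024/335 C=1827328/523633 E=675328/208559 F=1024/263 H=1380301312/342979615] → run A
t=10: vr[A=2048/335 C=1827328/523633 E=675328/208559 F=1024/263 H=1380301312/342979615] → run E
t=11: vr[A=2048/335 C=1827328/523633 E=809984/208559 F=1024/263 H=1380301312/342979615] → run C
t=12: vr[A=2048/335 C=2096640/523633 E=809984/208559 F=1024/263 H=1380301312/342979615] → run E
t=13: vr[A=2048/335 C=2096640/523633 E=944640/208559 F=1024/263 H=1380301312/342979615] → run F
t=14: vr[A=2048/335 C=2096640/523633 E=944640/208559 F=1536/263 H=1380301312/342979615] → run C
t=15: vr[A=2048/335 E=944640/208559 F=1536/263 H=1380301312/342979615] → run H
t=16: vr[A=2048/335 E=944640/208559 F=1536/263 H=1916501504/342979615] → run E
t=17: vr[A=2048/335 E=1079296/208559 F=1536/263 H=1916501504/342979615] → run E
t=18: vr[A=2048/335 E=1213952/208559 F=1536/263 H=1916501504/342979615] → run H
t=19: vr[A=2048/335 E=1213952/208559 F=1536/263 H=2452701696/342979615] → run E
t=20: vr[A=2048/335 F=1536/263 H=2452701696/342979615] → run F
t=21: vr[A=2048/335 F=2048/263 H=2452701696/342979615] → run A
t=22: vr[A=3072/335 F=2048/263 H=2452701696/342979615] → run H
t=23: vr[A=3072/335 F=2048/263 H=2988901888/342979615] → run F
t=24: vr[A=3072/335 F=2560/263 H=2988901888/342979615] → run H
t=25: vr[A=3072/335 F=2560/263] → run A
t=26: vr[F=2560/263] → run F
t=27: vr[F=3072/263] → run F
t=28: vr[F=3584/263] → run F
t=29: (idle)
t=30: (idle)
t=31: (idle)
t=32: (idle)
t=33: (idle)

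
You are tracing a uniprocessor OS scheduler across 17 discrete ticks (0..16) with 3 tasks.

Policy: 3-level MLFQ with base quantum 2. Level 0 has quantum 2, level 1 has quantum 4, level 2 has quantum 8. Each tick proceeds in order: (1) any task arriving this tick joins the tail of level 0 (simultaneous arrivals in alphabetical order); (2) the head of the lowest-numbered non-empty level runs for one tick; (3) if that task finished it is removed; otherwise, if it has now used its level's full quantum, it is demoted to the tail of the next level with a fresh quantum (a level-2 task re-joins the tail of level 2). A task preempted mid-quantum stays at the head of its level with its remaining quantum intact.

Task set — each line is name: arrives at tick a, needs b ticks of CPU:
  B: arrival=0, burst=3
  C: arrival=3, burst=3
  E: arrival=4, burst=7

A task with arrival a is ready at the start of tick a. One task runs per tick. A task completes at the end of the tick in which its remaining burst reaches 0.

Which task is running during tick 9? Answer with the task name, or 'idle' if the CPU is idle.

t=0: L0/L1/L2 = B/-/- → run B
t=1: L0/L1/L2 = B/-/- → run B
t=2: L0/L1/L2 = -/B/- → run B
t=3: L0/L1/L2 = C/-/- → run C
t=4: L0/L1/L2 = CE/-/- → run C
t=5: L0/L1/L2 = E/C/- → run E
t=6: L0/L1/L2 = E/C/- → run E
t=7: L0/L1/L2 = -/CE/- → run C
t=8: L0/L1/L2 = -/E/- → run E
t=9: L0/L1/L2 = -/E/- → run E
t=10: L0/L1/L2 = -/E/- → run E
t=11: L0/L1/L2 = -/E/- → run E
t=12: L0/L1/L2 = -/-/E → run E
t=13: (idle)
t=14: (idle)
t=15: (idle)
t=16: (idle)

running at tick 9 = E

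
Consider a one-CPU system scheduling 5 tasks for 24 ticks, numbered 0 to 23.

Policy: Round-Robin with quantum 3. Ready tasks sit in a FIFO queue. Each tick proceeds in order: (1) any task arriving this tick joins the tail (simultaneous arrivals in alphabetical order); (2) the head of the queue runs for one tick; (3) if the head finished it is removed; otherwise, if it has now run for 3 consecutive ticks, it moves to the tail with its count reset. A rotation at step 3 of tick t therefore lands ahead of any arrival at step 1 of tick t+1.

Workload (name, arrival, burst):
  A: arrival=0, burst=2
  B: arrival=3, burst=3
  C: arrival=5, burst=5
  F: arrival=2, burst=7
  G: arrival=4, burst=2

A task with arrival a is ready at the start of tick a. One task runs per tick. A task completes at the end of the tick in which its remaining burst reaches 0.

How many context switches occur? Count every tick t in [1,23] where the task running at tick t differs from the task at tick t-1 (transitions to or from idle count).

context switches = 8

t=0: queue=[A] q_used=0 → run A
t=1: queue=[A] q_used=1 → run A
t=2: queue=[F] q_used=0 → run F
t=3: queue=[F,B] q_used=1 → run F
t=4: queue=[F,B,G] q_used=2 → run F
t=5: queue=[B,G,F,C] q_used=0 → run B
t=6: queue=[B,G,F,C] q_used=1 → run B
t=7: queue=[B,G,F,C] q_used=2 → run B
t=8: queue=[G,F,C] q_used=0 → run G
t=9: queue=[G,F,C] q_used=1 → run G
t=10: queue=[F,C] q_used=0 → run F
t=11: queue=[F,C] q_used=1 → run F
t=12: queue=[F,C] q_used=2 → run F
t=13: queue=[C,F] q_used=0 → run C
t=14: queue=[C,F] q_used=1 → run C
t=15: queue=[C,F] q_used=2 → run C
t=16: queue=[F,C] q_used=0 → run F
t=17: queue=[C] q_used=0 → run C
t=18: queue=[C] q_used=1 → run C
t=19: (idle)
t=20: (idle)
t=21: (idle)
t=22: (idle)
t=23: (idle)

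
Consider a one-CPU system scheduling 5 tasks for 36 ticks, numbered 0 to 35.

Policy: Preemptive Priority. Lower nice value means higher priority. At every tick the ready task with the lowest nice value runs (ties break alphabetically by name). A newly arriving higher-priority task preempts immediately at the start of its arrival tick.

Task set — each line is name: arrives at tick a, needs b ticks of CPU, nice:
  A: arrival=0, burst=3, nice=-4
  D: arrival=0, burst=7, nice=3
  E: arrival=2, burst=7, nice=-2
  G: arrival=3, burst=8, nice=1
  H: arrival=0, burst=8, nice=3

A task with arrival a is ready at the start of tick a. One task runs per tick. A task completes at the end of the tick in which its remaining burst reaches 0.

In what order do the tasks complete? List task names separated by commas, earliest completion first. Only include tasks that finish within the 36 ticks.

completion order = A, E, G, D, H

t=0: ready={A,D,H} → run A
t=1: ready={A,D,H} → run A
t=2: ready={A,D,E,H} → run A
t=3: ready={D,E,G,H} → run E
t=4: ready={D,E,G,H} → run E
t=5: ready={D,E,G,H} → run E
t=6: ready={D,E,G,H} → run E
t=7: ready={D,E,G,H} → run E
t=8: ready={D,E,G,H} → run E
t=9: ready={D,E,G,H} → run E
t=10: ready={D,G,H} → run G
t=11: ready={D,G,H} → run G
t=12: ready={D,G,H} → run G
t=13: ready={D,G,H} → run G
t=14: ready={D,G,H} → run G
t=15: ready={D,G,H} → run G
t=16: ready={D,G,H} → run G
t=17: ready={D,G,H} → run G
t=18: ready={D,H} → run D
t=19: ready={D,H} → run D
t=20: ready={D,H} → run D
t=21: ready={D,H} → run D
t=22: ready={D,H} → run D
t=23: ready={D,H} → run D
t=24: ready={D,H} → run D
t=25: ready={H} → run H
t=26: ready={H} → run H
t=27: ready={H} → run H
t=28: ready={H} → run H
t=29: ready={H} → run H
t=30: ready={H} → run H
t=31: ready={H} → run H
t=32: ready={H} → run H
t=33: (idle)
t=34: (idle)
t=35: (idle)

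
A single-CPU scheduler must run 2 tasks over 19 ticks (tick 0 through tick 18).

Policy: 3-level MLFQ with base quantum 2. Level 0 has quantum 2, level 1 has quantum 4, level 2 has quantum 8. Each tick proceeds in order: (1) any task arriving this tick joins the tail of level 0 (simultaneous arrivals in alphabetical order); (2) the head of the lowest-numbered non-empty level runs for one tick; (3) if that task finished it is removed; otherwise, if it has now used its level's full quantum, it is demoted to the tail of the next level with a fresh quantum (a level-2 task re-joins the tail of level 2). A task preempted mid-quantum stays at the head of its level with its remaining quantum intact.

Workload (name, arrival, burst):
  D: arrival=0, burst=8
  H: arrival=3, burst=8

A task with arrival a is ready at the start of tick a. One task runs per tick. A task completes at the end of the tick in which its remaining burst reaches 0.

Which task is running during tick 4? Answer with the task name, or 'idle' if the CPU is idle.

t=0: L0/L1/L2 = D/-/- → run D
t=1: L0/L1/L2 = D/-/- → run D
t=2: L0/L1/L2 = -/D/- → run D
t=3: L0/L1/L2 = H/D/- → run H
t=4: L0/L1/L2 = H/D/- → run H
t=5: L0/L1/L2 = -/DH/- → run D
t=6: L0/L1/L2 = -/DH/- → run D
t=7: L0/L1/L2 = -/DH/- → run D
t=8: L0/L1/L2 = -/H/D → run H
t=9: L0/L1/L2 = -/H/D → run H
t=10: L0/L1/L2 = -/H/D → run H
t=11: L0/L1/L2 = -/H/D → run H
t=12: L0/L1/L2 = -/-/DH → run D
t=13: L0/L1/L2 = -/-/DH → run D
t=14: L0/L1/L2 = -/-/H → run H
t=15: L0/L1/L2 = -/-/H → run H
t=16: (idle)
t=17: (idle)
t=18: (idle)

running at tick 4 = H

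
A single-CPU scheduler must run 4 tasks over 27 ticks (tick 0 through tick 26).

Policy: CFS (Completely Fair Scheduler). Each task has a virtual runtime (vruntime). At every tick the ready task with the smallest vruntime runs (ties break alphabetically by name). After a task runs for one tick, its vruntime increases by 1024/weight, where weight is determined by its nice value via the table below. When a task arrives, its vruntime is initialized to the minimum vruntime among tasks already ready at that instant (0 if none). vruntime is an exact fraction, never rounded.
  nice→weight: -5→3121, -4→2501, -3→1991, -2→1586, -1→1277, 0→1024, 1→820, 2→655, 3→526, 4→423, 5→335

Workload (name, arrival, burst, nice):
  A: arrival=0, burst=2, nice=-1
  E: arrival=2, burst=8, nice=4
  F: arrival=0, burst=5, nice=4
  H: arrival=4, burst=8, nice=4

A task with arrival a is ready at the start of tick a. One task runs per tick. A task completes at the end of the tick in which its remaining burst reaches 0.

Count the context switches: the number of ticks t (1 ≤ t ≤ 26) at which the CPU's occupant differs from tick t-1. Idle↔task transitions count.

context switches = 23

t=0: vr[A=0 F=0] → run A
t=1: vr[A=1024/1277 F=0] → run F
t=2: vr[A=1024/1277 E=1024/1277 F=1024/423] → run A
t=3: vr[E=1024/1277 F=1024/423] → run E
t=4: vr[E=1740800/540171 F=1024/423 H=1024/423] → run F
t=5: vr[E=1740800/540171 F=2048/423 H=1024/423] → run H
t=6: vr[E=1740800/540171 F=2048/423 H=2048/423] → run E
t=7: vr[E=3048448/540171 F=2048/423 H=2048/423] → run F
t=8: vr[E=3048448/540171 F=1024/141 H=2048/423] → run H
t=9: vr[E=3048448/540171 F=1024/141 H=1024/141] → run E
t=10: vr[E=1452032/180057 F=1024/141 H=1024/141] → run F
t=11: vr[E=1452032/180057 F=4096/423 H=1024/141] → run H
t=12: vr[E=1452032/180057 F=4096/423 H=4096/423] → run E
t=13: vr[E=5663744/540171 F=4096/423 H=4096/423] → run F
t=14: vr[E=5663744/540171 H=4096/423] → run H
t=15: vr[E=5663744/540171 H=5120/423] → run E
t=16: vr[E=6971392/540171 H=5120/423] → run H
t=17: vr[E=6971392/540171 H=2048/141] → run E
t=18: vr[E=2759680/180057 H=2048/141] → run H
t=19: vr[E=2759680/180057 H=7168/423] → run E
t=20: vr[E=9586688/540171 H=7168/423] → run H
t=21: vr[E=9586688/540171 H=8192/423] → run E
t=22: vr[H=8192/423] → run H
t=23: (idle)
t=24: (idle)
t=25: (idle)
t=26: (idle)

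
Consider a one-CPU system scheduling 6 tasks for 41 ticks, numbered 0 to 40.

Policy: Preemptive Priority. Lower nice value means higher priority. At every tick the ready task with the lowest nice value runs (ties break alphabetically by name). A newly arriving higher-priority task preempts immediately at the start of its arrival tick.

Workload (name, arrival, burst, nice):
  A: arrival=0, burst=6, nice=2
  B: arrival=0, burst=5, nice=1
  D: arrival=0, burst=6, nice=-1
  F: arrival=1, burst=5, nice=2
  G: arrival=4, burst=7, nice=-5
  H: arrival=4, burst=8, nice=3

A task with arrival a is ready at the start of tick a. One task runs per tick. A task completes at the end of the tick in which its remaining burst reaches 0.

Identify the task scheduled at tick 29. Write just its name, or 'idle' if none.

t=0: ready={A,B,D} → run D
t=1: ready={A,B,D,F} → run D
t=2: ready={A,B,D,F} → run D
t=3: ready={A,B,D,F} → run D
t=4: ready={A,B,D,F,G,H} → run G
t=5: ready={A,B,D,F,G,H} → run G
t=6: ready={A,B,D,F,G,H} → run G
t=7: ready={A,B,D,F,G,H} → run G
t=8: ready={A,B,D,F,G,H} → run G
t=9: ready={A,B,D,F,G,H} → run G
t=10: ready={A,B,D,F,G,H} → run G
t=11: ready={A,B,D,F,H} → run D
t=12: ready={A,B,D,F,H} → run D
t=13: ready={A,B,F,H} → run B
t=14: ready={A,B,F,H} → run B
t=15: ready={A,B,F,H} → run B
t=16: ready={A,B,F,H} → run B
t=17: ready={A,B,F,H} → run B
t=18: ready={A,F,H} → run A
t=19: ready={A,F,H} → run A
t=20: ready={A,F,H} → run A
t=21: ready={A,F,H} → run A
t=22: ready={A,F,H} → run A
t=23: ready={A,F,H} → run A
t=24: ready={F,H} → run F
t=25: ready={F,H} → run F
t=26: ready={F,H} → run F
t=27: ready={F,H} → run F
t=28: ready={F,H} → run F
t=29: ready={H} → run H
t=30: ready={H} → run H
t=31: ready={H} → run H
t=32: ready={H} → run H
t=33: ready={H} → run H
t=34: ready={H} → run H
t=35: ready={H} → run H
t=36: ready={H} → run H
t=37: (idle)
t=38: (idle)
t=39: (idle)
t=40: (idle)

running at tick 29 = H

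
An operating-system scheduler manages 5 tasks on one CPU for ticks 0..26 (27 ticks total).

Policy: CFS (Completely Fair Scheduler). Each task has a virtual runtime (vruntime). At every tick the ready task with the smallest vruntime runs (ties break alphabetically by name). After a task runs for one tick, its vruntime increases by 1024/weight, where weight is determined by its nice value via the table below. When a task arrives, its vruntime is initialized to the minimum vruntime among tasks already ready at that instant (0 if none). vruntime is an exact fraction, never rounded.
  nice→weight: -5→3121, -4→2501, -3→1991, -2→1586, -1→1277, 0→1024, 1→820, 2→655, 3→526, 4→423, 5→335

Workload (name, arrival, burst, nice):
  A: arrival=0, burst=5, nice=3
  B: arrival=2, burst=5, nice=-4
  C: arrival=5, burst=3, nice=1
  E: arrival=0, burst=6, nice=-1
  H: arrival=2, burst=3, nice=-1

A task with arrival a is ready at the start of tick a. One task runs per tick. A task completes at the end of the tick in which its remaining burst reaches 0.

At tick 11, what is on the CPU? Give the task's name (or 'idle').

t=0: vr[A=0 E=0] → run A
t=1: vr[A=512/263 E=0] → run E
t=2: vr[A=512/263 B=1024/1277 E=1024/1277 H=1024/1277] → run B
t=3: vr[A=512/263 B=3868672/3193777 E=1024/1277 H=1024/1277] → run E
t=4: vr[A=512/263 B=3868672/3193777 E=2048/1277 H=1024/1277] → run H
t=5: vr[A=512/263 B=3868672/3193777 C=3868672/3193777 E=2048/1277 H=2048/1277] → run B
t=6: vr[A=512/263 B=5176320/3193777 C=3868672/3193777 E=2048/1277 H=2048/1277] → run C
t=7: vr[A=512/263 B=5176320/3193777 C=39284992/15968885 E=2048/1277 H=2048/1277] → run E
t=8: vr[A=512/263 B=5176320/3193777 C=39284992/15968885 E=3072/1277 H=2048/1277] → run H
t=9: vr[A=512/263 B=5176320/3193777 C=39284992/15968885 E=3072/1277 H=3072/1277] → run B
t=10: vr[A=512/263 B=6483968/3193777 C=39284992/15968885 E=3072/1277 H=3072/1277] → run A
t=11: vr[A=1024/263 B=6483968/3193777 C=39284992/15968885 E=3072/1277 H=3072/1277] → run B
t=12: vr[A=1024/263 B=7791616/3193777 C=39284992/15968885 E=3072/1277 H=3072/1277] → run E
t=13: vr[A=1024/263 B=7791616/3193777 C=39284992/15968885 E=4096/1277 H=3072/1277] → run H
t=14: vr[A=1024/263 B=7791616/3193777 C=39284992/15968885 E=4096/1277] → run B
t=15: vr[A=1024/263 C=39284992/15968885 E=4096/1277] → run C
t=16: vr[A=1024/263 C=59226624/15968885 E=4096/1277] → run E
t=17: vr[A=1024/263 C=59226624/15968885 E=5120/1277] → run C
t=18: vr[A=1024/263 E=5120/1277] → run A
t=19: vr[A=1536/263 E=5120/1277] → run E
t=20: vr[A=1536/263] → run A
t=21: vr[A=2048/263] → run A
t=22: (idle)
t=23: (idle)
t=24: (idle)
t=25: (idle)
t=26: (idle)

running at tick 11 = B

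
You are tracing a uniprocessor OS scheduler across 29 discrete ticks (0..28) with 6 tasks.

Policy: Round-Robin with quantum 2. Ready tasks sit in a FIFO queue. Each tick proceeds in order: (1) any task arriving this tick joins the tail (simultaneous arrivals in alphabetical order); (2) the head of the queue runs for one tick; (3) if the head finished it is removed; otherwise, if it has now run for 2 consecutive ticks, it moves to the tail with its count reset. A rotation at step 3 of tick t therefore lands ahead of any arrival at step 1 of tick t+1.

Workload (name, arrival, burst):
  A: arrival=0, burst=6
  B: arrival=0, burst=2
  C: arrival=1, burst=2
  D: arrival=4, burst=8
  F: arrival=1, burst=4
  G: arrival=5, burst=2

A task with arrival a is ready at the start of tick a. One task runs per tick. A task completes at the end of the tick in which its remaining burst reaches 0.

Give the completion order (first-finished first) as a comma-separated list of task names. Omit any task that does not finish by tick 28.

t=0: queue=[A,B] q_used=0 → run A
t=1: queue=[A,B,C,F] q_used=1 → run A
t=2: queue=[B,C,F,A] q_used=0 → run B
t=3: queue=[B,C,F,A] q_used=1 → run B
t=4: queue=[C,F,A,D] q_used=0 → run C
t=5: queue=[C,F,A,D,G] q_used=1 → run C
t=6: queue=[F,A,D,G] q_used=0 → run F
t=7: queue=[F,A,D,G] q_used=1 → run F
t=8: queue=[A,D,G,F] q_used=0 → run A
t=9: queue=[A,D,G,F] q_used=1 → run A
t=10: queue=[D,G,F,A] q_used=0 → run D
t=11: queue=[D,G,F,A] q_used=1 → run D
t=12: queue=[G,F,A,D] q_used=0 → run G
t=13: queue=[G,F,A,D] q_used=1 → run G
t=14: queue=[F,A,D] q_used=0 → run F
t=15: queue=[F,A,D] q_used=1 → run F
t=16: queue=[A,D] q_used=0 → run A
t=17: queue=[A,D] q_used=1 → run A
t=18: queue=[D] q_used=0 → run D
t=19: queue=[D] q_used=1 → run D
t=20: queue=[D] q_used=0 → run D
t=21: queue=[D] q_used=1 → run D
t=22: queue=[D] q_used=0 → run D
t=23: queue=[D] q_used=1 → run D
t=24: (idle)
t=25: (idle)
t=26: (idle)
t=27: (idle)
t=28: (idle)

completion order = B, C, G, F, A, D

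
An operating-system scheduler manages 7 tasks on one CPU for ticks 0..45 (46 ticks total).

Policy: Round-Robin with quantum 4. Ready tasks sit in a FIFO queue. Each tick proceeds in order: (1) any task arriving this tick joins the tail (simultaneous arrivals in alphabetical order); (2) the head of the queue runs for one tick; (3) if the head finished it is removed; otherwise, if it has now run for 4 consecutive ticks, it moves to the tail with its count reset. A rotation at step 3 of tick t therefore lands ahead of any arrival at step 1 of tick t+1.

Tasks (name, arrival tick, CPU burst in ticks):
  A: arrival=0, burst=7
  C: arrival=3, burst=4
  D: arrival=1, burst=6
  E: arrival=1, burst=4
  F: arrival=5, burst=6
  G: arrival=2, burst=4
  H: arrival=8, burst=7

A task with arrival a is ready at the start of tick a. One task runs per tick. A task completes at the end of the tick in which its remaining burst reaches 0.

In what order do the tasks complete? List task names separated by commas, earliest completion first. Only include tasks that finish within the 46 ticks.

completion order = E, G, C, A, D, F, H

t=0: queue=[A] q_used=0 → run A
t=1: queue=[A,D,E] q_used=1 → run A
t=2: queue=[A,D,E,G] q_used=2 → run A
t=3: queue=[A,D,E,G,C] q_used=3 → run A
t=4: queue=[D,E,G,C,A] q_used=0 → run D
t=5: queue=[D,E,G,C,A,F] q_used=1 → run D
t=6: queue=[D,E,G,C,A,F] q_used=2 → run D
t=7: queue=[D,E,G,C,A,F] q_used=3 → run D
t=8: queue=[E,G,C,A,F,D,H] q_used=0 → run E
t=9: queue=[E,G,C,A,F,D,H] q_used=1 → run E
t=10: queue=[E,G,C,A,F,D,H] q_used=2 → run E
t=11: queue=[E,G,C,A,F,D,H] q_used=3 → run E
t=12: queue=[G,C,A,F,D,H] q_used=0 → run G
t=13: queue=[G,C,A,F,D,H] q_used=1 → run G
t=14: queue=[G,C,A,F,D,H] q_used=2 → run G
t=15: queue=[G,C,A,F,D,H] q_used=3 → run G
t=16: queue=[C,A,F,D,H] q_used=0 → run C
t=17: queue=[C,A,F,D,H] q_used=1 → run C
t=18: queue=[C,A,F,D,H] q_used=2 → run C
t=19: queue=[C,A,F,D,H] q_used=3 → run C
t=20: queue=[A,F,D,H] q_used=0 → run A
t=21: queue=[A,F,D,H] q_used=1 → run A
t=22: queue=[A,F,D,H] q_used=2 → run A
t=23: queue=[F,D,H] q_used=0 → run F
t=24: queue=[F,D,H] q_used=1 → run F
t=25: queue=[F,D,H] q_used=2 → run F
t=26: queue=[F,D,H] q_used=3 → run F
t=27: queue=[D,H,F] q_used=0 → run D
t=28: queue=[D,H,F] q_used=1 → run D
t=29: queue=[H,F] q_used=0 → run H
t=30: queue=[H,F] q_used=1 → run H
t=31: queue=[H,F] q_used=2 → run H
t=32: queue=[H,F] q_used=3 → run H
t=33: queue=[F,H] q_used=0 → run F
t=34: queue=[F,H] q_used=1 → run F
t=35: queue=[H] q_used=0 → run H
t=36: queue=[H] q_used=1 → run H
t=37: queue=[H] q_used=2 → run H
t=38: (idle)
t=39: (idle)
t=40: (idle)
t=41: (idle)
t=42: (idle)
t=43: (idle)
t=44: (idle)
t=45: (idle)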